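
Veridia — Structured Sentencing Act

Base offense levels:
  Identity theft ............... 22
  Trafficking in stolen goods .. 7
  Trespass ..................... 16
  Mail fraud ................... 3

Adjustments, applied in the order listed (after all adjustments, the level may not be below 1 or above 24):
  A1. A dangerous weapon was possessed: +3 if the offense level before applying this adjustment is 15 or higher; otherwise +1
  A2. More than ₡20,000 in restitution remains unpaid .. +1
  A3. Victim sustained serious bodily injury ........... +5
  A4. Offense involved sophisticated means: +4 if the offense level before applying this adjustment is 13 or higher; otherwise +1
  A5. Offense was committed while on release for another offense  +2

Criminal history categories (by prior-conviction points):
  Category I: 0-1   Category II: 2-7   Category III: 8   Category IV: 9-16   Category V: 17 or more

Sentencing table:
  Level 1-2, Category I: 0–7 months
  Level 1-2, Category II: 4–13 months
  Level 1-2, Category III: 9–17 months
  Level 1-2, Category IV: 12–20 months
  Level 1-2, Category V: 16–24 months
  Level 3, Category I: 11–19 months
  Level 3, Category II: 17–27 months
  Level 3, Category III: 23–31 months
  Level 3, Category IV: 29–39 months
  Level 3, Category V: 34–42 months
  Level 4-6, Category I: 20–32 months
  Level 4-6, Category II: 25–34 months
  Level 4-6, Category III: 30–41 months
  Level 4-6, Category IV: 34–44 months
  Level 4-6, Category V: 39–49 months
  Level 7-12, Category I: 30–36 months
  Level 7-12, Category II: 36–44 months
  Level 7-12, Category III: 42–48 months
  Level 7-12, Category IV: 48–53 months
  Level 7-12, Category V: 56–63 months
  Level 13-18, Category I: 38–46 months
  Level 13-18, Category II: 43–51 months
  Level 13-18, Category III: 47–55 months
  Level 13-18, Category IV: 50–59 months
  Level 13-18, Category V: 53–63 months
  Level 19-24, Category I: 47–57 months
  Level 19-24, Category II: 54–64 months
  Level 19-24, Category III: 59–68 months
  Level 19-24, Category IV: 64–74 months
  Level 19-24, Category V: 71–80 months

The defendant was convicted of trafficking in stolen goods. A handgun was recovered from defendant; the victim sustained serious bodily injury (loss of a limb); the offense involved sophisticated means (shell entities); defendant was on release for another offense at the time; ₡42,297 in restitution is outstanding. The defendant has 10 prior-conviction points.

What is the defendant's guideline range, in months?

64-74 months

Base offense level for trafficking in stolen goods: 7.
A1 applies (level before this adjustment is 7 < 15, so +1): 7 + 1 = 8.
A2 applies: 8 + 1 = 9.
A3 applies: 9 + 5 = 14.
A4 applies (level before this adjustment is 14 ≥ 13, so +4): 14 + 4 = 18.
A5 applies: 18 + 2 = 20.
Final offense level: 20.
Criminal history: 10 prior points → Category IV (9-16).
Level 20 falls in the 19-24 band.
Grid: Level 19-24 × Category IV = 64-74 months.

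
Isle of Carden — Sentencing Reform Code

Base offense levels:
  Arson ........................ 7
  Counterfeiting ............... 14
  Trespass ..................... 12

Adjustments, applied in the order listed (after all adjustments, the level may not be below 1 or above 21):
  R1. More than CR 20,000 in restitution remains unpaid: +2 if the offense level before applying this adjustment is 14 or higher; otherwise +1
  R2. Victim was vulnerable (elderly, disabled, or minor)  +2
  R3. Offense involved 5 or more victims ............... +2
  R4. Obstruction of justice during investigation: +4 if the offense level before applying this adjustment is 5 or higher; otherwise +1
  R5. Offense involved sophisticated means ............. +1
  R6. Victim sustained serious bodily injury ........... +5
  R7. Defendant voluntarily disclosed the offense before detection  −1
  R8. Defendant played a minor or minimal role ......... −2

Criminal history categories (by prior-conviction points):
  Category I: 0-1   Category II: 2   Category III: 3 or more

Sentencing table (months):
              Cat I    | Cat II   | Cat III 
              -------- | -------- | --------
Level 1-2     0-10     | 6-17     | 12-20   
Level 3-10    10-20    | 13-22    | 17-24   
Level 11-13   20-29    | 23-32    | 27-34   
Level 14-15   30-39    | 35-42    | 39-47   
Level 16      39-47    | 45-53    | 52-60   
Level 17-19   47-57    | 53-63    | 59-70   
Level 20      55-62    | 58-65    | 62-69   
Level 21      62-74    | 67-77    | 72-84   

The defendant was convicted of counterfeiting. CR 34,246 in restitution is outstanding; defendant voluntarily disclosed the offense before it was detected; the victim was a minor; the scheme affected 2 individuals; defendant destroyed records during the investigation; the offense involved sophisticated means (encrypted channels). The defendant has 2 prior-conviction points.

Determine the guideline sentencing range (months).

67-77 months

Base offense level for counterfeiting: 14.
R1 applies (level before this adjustment is 14 ≥ 14, so +2): 14 + 2 = 16.
R2 applies: 16 + 2 = 18.
R4 applies (level before this adjustment is 18 ≥ 5, so +4): 18 + 4 = 22.
R5 applies: 22 + 1 = 23.
R6 does not apply.
R7 applies: 23 − 1 = 22.
R8 does not apply.
Level 22 exceeds the maximum of 21; capped at 21.
Final offense level: 21.
Criminal history: 2 prior points → Category II (2).
Level 21 falls in the 21 band.
Grid: Level 21 × Category II = 67-77 months.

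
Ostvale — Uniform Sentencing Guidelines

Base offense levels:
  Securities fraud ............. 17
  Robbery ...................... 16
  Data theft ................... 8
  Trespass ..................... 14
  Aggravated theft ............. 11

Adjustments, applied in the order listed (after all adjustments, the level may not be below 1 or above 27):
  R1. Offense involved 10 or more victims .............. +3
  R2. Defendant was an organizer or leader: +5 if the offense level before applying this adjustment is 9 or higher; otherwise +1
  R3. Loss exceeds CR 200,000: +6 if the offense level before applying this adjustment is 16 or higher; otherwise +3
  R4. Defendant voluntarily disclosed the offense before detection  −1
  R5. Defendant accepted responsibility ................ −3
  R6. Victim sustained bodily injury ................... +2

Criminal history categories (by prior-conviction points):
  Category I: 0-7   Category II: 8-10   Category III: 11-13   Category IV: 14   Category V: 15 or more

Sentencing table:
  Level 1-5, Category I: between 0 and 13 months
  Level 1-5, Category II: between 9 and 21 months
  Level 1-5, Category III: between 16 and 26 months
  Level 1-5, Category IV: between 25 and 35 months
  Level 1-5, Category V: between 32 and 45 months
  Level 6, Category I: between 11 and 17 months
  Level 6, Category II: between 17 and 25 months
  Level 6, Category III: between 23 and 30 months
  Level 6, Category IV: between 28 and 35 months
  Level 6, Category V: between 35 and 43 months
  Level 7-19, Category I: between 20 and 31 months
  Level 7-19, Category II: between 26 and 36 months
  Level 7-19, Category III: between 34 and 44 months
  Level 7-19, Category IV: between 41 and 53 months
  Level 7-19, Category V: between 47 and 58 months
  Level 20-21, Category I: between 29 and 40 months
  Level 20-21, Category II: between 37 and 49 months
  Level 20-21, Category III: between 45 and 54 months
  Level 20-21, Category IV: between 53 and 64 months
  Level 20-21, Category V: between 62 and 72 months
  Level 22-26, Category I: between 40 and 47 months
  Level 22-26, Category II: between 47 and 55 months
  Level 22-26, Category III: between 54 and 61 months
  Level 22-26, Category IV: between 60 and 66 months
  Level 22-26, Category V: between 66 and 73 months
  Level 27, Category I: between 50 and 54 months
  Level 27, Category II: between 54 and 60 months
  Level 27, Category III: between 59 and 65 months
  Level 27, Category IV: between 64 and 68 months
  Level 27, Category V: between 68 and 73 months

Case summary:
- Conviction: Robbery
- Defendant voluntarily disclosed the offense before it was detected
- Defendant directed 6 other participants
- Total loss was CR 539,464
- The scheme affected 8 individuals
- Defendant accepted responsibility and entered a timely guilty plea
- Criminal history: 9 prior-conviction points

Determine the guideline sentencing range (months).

47-55 months

Base offense level for robbery: 16.
R1 does not apply.
R2 applies (level before this adjustment is 16 ≥ 9, so +5): 16 + 5 = 21.
R3 applies (level before this adjustment is 21 ≥ 16, so +6): 21 + 6 = 27.
R4 applies: 27 − 1 = 26.
R5 applies: 26 − 3 = 23.
Final offense level: 23.
Criminal history: 9 prior points → Category II (8-10).
Level 23 falls in the 22-26 band.
Grid: Level 22-26 × Category II = 47-55 months.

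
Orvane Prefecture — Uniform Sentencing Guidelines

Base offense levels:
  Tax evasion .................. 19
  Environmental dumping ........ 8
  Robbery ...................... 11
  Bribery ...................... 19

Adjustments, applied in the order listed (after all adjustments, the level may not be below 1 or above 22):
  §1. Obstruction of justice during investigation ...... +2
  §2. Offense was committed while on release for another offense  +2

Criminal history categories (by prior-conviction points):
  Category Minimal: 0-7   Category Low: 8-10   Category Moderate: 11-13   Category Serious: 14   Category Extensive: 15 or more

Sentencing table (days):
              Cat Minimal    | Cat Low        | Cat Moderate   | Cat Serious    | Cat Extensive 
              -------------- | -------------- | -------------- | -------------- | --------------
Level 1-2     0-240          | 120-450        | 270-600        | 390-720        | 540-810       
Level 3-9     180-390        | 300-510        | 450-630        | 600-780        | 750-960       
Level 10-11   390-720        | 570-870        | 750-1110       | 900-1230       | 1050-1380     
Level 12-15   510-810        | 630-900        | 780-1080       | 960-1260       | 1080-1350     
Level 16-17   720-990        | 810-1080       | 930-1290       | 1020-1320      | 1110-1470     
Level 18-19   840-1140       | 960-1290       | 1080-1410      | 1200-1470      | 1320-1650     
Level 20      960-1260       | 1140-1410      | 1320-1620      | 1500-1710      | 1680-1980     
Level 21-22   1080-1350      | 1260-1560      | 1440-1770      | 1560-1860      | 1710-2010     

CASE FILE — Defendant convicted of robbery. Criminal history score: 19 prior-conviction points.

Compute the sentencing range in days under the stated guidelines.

Base offense level for robbery: 11.
Final offense level: 11.
Criminal history: 19 prior points → Category Extensive (15+).
Level 11 falls in the 10-11 band.
Grid: Level 10-11 × Category Extensive = 1050-1380 days.

1050-1380 days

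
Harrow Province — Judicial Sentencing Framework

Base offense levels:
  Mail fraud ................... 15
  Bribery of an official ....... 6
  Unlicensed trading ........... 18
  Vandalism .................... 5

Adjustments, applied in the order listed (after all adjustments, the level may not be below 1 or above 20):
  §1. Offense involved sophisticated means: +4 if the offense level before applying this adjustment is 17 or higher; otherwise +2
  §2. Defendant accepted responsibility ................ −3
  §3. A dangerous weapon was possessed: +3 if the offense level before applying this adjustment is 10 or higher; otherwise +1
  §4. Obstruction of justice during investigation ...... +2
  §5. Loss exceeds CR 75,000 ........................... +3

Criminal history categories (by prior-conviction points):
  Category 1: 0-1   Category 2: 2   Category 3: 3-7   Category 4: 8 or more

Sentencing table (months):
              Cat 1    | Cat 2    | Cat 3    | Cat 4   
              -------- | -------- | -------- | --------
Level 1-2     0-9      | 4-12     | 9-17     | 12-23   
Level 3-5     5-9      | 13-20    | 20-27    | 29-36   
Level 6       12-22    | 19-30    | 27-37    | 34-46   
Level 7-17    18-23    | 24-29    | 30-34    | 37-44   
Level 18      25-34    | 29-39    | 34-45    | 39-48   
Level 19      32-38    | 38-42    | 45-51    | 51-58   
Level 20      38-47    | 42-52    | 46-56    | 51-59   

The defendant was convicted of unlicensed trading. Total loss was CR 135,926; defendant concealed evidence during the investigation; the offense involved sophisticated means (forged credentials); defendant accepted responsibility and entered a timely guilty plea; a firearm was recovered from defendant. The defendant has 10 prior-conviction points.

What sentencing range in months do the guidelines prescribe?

Base offense level for unlicensed trading: 18.
§1 applies (level before this adjustment is 18 ≥ 17, so +4): 18 + 4 = 22.
§2 applies: 22 − 3 = 19.
§3 applies (level before this adjustment is 19 ≥ 10, so +3): 19 + 3 = 22.
§4 applies: 22 + 2 = 24.
§5 applies: 24 + 3 = 27.
Level 27 exceeds the maximum of 20; capped at 20.
Final offense level: 20.
Criminal history: 10 prior points → Category 4 (8+).
Level 20 falls in the 20 band.
Grid: Level 20 × Category 4 = 51-59 months.

51-59 months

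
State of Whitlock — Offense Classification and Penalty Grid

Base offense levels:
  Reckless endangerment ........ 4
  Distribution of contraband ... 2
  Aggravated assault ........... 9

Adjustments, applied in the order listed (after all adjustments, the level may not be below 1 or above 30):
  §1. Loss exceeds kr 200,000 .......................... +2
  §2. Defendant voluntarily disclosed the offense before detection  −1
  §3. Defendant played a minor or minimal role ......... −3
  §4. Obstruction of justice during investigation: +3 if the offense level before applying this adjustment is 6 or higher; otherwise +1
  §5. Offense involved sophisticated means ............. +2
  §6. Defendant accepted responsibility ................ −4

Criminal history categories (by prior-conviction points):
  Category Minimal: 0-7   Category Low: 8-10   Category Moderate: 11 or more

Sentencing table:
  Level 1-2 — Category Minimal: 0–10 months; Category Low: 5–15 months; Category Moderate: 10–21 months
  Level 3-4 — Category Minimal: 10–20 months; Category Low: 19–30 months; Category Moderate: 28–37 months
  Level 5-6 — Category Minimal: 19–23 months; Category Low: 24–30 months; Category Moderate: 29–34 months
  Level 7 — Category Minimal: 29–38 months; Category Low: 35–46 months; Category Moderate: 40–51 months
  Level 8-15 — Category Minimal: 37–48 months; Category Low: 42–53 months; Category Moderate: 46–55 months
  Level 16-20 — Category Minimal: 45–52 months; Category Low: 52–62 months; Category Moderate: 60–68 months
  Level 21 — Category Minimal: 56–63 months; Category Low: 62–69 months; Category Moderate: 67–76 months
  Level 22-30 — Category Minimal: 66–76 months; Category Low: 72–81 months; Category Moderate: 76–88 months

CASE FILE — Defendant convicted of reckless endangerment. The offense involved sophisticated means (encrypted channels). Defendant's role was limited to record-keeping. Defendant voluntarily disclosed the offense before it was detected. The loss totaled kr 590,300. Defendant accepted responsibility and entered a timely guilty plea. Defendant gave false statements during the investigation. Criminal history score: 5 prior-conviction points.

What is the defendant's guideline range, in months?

0-10 months

Base offense level for reckless endangerment: 4.
§1 applies: 4 + 2 = 6.
§2 applies: 6 − 1 = 5.
§3 applies: 5 − 3 = 2.
§4 applies (level before this adjustment is 2 < 6, so +1): 2 + 1 = 3.
§5 applies: 3 + 2 = 5.
§6 applies: 5 − 4 = 1.
Final offense level: 1.
Criminal history: 5 prior points → Category Minimal (0-7).
Level 1 falls in the 1-2 band.
Grid: Level 1-2 × Category Minimal = 0-10 months.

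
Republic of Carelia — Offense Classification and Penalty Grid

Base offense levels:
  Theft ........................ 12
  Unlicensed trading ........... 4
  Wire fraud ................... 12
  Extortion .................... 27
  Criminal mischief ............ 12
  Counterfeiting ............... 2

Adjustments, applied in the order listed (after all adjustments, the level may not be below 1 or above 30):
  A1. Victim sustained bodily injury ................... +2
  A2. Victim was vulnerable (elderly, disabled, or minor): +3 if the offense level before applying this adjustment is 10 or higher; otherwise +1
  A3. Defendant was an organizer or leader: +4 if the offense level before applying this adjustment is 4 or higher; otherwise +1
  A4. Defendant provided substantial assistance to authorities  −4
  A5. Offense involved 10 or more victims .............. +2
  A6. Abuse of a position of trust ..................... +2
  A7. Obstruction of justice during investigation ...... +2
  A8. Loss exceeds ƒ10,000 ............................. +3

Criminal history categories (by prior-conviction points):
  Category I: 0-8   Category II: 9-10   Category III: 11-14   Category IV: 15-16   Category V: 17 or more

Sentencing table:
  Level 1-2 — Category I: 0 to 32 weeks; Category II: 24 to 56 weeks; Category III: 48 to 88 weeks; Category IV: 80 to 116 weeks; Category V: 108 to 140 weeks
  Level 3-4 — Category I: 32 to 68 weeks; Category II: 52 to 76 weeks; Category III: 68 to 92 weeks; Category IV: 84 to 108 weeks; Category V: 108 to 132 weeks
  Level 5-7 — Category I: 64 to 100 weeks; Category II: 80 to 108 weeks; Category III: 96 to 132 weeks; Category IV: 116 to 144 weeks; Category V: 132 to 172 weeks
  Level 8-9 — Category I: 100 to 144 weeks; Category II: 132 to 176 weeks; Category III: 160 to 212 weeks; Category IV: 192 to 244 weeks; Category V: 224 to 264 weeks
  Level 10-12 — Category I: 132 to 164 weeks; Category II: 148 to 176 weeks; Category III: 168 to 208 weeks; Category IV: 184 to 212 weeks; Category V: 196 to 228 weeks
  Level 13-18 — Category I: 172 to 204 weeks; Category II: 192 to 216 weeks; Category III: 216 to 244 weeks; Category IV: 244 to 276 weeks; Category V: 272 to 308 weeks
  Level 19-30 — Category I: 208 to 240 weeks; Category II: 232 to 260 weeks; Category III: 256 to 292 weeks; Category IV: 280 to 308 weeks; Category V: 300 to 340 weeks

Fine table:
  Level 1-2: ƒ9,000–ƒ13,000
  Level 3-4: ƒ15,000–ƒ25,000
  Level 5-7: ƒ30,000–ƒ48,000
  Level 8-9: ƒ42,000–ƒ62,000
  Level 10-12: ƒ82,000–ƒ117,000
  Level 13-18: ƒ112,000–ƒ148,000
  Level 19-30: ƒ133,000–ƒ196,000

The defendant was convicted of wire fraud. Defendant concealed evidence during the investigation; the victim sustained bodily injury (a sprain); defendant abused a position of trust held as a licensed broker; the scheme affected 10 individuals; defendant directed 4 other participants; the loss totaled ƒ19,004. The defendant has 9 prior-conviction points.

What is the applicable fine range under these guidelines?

Base offense level for wire fraud: 12.
A1 applies: 12 + 2 = 14.
A3 applies (level before this adjustment is 14 ≥ 4, so +4): 14 + 4 = 18.
A5 applies: 18 + 2 = 20.
A6 applies: 20 + 2 = 22.
A7 applies: 22 + 2 = 24.
A8 applies: 24 + 3 = 27.
Final offense level: 27.
Level 27 falls in the 19-30 band.
Fine table: Level 19-30 → ƒ133,000–ƒ196,000.

ƒ133,000–ƒ196,000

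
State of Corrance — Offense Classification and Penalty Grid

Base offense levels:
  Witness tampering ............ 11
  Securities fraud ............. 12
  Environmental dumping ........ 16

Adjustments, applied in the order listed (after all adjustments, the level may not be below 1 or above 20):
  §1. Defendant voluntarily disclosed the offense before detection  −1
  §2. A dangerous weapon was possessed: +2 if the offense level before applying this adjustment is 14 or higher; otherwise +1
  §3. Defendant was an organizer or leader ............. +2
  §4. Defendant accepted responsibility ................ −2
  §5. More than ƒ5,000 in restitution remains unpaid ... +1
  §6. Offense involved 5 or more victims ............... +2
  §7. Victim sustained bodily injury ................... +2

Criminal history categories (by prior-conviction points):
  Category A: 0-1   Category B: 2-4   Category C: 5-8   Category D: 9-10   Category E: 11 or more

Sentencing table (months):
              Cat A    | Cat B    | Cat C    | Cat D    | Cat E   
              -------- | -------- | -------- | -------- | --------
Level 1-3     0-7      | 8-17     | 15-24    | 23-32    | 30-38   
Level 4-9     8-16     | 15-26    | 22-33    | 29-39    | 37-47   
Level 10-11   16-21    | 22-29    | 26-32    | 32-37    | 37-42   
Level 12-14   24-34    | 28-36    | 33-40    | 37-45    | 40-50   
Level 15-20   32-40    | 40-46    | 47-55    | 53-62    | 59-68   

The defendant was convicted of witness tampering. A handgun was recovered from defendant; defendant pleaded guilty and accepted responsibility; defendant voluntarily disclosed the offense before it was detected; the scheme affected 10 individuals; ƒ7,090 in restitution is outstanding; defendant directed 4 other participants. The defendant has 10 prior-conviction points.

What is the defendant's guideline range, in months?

Base offense level for witness tampering: 11.
§1 applies: 11 − 1 = 10.
§2 applies (level before this adjustment is 10 < 14, so +1): 10 + 1 = 11.
§3 applies: 11 + 2 = 13.
§4 applies: 13 − 2 = 11.
§5 applies: 11 + 1 = 12.
§6 applies: 12 + 2 = 14.
Final offense level: 14.
Criminal history: 10 prior points → Category D (9-10).
Level 14 falls in the 12-14 band.
Grid: Level 12-14 × Category D = 37-45 months.

37-45 months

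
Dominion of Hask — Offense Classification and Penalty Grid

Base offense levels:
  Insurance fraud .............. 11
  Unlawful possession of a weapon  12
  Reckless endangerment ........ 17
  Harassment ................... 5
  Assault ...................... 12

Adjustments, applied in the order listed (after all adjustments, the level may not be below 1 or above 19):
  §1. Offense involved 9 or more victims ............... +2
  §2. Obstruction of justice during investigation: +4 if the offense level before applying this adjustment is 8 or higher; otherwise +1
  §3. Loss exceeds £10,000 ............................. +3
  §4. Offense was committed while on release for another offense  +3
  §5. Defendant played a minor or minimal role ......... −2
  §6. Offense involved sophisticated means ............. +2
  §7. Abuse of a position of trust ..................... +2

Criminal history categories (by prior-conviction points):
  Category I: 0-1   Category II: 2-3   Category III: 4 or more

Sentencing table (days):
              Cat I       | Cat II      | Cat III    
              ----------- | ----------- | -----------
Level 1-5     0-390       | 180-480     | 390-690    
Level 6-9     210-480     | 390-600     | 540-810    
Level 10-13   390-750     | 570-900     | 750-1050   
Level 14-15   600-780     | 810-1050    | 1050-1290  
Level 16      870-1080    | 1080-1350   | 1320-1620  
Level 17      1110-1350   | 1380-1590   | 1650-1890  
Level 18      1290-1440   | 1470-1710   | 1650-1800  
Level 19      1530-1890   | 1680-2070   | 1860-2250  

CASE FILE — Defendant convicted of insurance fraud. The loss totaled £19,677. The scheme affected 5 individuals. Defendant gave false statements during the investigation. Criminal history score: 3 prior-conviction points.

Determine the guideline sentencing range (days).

Base offense level for insurance fraud: 11.
§2 applies (level before this adjustment is 11 ≥ 8, so +4): 11 + 4 = 15.
§3 applies: 15 + 3 = 18.
§4 does not apply.
§6 does not apply.
§7 does not apply.
Final offense level: 18.
Criminal history: 3 prior points → Category II (2-3).
Level 18 falls in the 18 band.
Grid: Level 18 × Category II = 1470-1710 days.

1470-1710 days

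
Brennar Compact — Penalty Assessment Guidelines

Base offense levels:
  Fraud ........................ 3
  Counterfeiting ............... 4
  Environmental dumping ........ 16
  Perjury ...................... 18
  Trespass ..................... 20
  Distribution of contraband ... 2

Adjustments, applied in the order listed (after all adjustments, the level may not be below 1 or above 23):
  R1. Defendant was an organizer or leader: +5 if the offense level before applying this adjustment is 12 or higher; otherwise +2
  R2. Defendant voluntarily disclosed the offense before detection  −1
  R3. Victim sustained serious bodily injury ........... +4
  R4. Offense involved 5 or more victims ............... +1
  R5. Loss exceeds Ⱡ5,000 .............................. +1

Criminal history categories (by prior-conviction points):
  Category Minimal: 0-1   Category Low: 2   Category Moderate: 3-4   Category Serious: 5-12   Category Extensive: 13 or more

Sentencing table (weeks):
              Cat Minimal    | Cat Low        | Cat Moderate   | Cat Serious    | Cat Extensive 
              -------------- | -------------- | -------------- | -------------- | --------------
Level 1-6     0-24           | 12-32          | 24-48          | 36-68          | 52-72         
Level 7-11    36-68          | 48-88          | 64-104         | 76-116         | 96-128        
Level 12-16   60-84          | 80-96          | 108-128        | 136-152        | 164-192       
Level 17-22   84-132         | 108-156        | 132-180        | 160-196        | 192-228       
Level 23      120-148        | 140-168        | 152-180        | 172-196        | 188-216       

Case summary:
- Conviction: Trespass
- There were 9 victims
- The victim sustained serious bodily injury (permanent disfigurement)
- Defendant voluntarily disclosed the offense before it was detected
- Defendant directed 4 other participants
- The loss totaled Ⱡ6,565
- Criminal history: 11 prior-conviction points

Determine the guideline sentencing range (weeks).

Base offense level for trespass: 20.
R1 applies (level before this adjustment is 20 ≥ 12, so +5): 20 + 5 = 25.
R2 applies: 25 − 1 = 24.
R3 applies: 24 + 4 = 28.
R4 applies: 28 + 1 = 29.
R5 applies: 29 + 1 = 30.
Level 30 exceeds the maximum of 23; capped at 23.
Final offense level: 23.
Criminal history: 11 prior points → Category Serious (5-12).
Level 23 falls in the 23 band.
Grid: Level 23 × Category Serious = 172-196 weeks.

172-196 weeks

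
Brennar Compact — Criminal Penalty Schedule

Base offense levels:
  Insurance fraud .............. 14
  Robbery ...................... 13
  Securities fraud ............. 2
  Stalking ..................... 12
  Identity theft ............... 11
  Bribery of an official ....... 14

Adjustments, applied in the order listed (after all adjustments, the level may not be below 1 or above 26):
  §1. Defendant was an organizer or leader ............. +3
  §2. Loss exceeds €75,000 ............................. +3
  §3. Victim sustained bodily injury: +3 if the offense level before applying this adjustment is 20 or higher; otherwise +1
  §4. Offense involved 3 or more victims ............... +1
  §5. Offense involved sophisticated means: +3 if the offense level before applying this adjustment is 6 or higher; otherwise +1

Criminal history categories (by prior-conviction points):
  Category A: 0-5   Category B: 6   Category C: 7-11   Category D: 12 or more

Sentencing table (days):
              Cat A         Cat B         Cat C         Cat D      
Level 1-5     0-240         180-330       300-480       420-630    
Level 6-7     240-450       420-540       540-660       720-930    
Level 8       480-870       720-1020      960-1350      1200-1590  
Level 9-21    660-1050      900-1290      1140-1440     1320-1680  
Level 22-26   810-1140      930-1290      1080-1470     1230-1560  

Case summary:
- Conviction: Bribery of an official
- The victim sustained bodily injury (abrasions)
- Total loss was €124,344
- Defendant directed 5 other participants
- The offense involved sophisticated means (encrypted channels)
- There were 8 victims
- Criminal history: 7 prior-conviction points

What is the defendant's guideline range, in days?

Base offense level for bribery of an official: 14.
§1 applies: 14 + 3 = 17.
§2 applies: 17 + 3 = 20.
§3 applies (level before this adjustment is 20 ≥ 20, so +3): 20 + 3 = 23.
§4 applies: 23 + 1 = 24.
§5 applies (level before this adjustment is 24 ≥ 6, so +3): 24 + 3 = 27.
Level 27 exceeds the maximum of 26; capped at 26.
Final offense level: 26.
Criminal history: 7 prior points → Category C (7-11).
Level 26 falls in the 22-26 band.
Grid: Level 22-26 × Category C = 1080-1470 days.

1080-1470 days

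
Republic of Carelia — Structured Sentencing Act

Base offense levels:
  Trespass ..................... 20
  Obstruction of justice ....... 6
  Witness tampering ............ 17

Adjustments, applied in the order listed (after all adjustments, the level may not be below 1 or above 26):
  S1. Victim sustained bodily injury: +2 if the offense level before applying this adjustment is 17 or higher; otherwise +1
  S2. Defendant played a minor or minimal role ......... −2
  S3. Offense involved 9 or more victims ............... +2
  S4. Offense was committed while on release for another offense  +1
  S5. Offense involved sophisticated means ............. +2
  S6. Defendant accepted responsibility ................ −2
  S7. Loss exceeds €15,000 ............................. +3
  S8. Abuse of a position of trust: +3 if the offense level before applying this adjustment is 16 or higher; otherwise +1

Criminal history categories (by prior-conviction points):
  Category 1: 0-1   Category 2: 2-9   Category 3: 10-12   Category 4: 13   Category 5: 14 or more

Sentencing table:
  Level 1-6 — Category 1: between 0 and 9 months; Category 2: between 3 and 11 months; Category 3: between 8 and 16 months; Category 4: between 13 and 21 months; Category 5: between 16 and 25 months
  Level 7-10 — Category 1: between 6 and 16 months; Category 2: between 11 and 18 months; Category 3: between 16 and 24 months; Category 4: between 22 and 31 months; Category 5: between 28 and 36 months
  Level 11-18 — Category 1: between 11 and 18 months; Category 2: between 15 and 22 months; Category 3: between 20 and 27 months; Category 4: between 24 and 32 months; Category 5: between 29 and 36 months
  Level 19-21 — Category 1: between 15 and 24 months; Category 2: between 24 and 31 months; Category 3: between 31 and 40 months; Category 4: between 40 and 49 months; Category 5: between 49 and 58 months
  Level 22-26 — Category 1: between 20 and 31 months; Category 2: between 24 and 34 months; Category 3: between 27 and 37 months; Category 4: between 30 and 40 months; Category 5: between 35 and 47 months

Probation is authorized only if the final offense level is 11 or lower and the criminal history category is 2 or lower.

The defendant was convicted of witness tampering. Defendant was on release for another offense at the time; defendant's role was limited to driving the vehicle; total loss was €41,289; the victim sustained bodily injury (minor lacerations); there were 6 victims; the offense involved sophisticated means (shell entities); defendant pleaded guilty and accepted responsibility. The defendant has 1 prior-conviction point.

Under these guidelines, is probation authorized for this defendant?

Base offense level for witness tampering: 17.
S1 applies (level before this adjustment is 17 ≥ 17, so +2): 17 + 2 = 19.
S2 applies: 19 − 2 = 17.
S3 does not apply.
S4 applies: 17 + 1 = 18.
S5 applies: 18 + 2 = 20.
S6 applies: 20 − 2 = 18.
S7 applies: 18 + 3 = 21.
S8 does not apply.
Final offense level: 21.
Criminal history: 1 prior point → Category 1 (0-1).
Level 21 falls in the 19-21 band.
Grid: Level 19-21 × Category 1 = 15-24 months.
Probation check: level 21 > 11 and category 1 ≤ 2 → not eligible.

No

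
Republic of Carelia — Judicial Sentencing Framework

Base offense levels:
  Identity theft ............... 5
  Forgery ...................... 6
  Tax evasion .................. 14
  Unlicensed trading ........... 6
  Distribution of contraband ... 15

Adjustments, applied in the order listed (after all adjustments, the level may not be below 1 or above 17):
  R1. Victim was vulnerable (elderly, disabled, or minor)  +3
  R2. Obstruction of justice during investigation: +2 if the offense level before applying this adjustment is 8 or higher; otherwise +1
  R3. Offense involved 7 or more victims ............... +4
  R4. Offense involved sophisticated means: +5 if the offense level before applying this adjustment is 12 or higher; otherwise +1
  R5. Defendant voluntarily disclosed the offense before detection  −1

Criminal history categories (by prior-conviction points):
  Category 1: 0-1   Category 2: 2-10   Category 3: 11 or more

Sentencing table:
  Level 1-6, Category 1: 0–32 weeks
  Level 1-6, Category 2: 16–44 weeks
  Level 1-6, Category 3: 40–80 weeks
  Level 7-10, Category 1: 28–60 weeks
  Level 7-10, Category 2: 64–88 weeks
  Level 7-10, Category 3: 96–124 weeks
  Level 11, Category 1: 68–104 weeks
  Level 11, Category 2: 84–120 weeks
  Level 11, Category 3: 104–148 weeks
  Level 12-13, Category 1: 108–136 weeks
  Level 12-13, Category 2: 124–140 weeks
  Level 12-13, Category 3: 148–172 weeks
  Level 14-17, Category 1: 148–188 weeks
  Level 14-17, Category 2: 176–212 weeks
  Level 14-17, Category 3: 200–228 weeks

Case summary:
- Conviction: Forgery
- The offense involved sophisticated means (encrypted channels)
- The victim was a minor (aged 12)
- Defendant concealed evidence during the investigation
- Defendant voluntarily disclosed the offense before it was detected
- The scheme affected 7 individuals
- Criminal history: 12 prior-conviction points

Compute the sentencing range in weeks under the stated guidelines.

200-228 weeks

Base offense level for forgery: 6.
R1 applies: 6 + 3 = 9.
R2 applies (level before this adjustment is 9 ≥ 8, so +2): 9 + 2 = 11.
R3 applies: 11 + 4 = 15.
R4 applies (level before this adjustment is 15 ≥ 12, so +5): 15 + 5 = 20.
R5 applies: 20 − 1 = 19.
Level 19 exceeds the maximum of 17; capped at 17.
Final offense level: 17.
Criminal history: 12 prior points → Category 3 (11+).
Level 17 falls in the 14-17 band.
Grid: Level 14-17 × Category 3 = 200-228 weeks.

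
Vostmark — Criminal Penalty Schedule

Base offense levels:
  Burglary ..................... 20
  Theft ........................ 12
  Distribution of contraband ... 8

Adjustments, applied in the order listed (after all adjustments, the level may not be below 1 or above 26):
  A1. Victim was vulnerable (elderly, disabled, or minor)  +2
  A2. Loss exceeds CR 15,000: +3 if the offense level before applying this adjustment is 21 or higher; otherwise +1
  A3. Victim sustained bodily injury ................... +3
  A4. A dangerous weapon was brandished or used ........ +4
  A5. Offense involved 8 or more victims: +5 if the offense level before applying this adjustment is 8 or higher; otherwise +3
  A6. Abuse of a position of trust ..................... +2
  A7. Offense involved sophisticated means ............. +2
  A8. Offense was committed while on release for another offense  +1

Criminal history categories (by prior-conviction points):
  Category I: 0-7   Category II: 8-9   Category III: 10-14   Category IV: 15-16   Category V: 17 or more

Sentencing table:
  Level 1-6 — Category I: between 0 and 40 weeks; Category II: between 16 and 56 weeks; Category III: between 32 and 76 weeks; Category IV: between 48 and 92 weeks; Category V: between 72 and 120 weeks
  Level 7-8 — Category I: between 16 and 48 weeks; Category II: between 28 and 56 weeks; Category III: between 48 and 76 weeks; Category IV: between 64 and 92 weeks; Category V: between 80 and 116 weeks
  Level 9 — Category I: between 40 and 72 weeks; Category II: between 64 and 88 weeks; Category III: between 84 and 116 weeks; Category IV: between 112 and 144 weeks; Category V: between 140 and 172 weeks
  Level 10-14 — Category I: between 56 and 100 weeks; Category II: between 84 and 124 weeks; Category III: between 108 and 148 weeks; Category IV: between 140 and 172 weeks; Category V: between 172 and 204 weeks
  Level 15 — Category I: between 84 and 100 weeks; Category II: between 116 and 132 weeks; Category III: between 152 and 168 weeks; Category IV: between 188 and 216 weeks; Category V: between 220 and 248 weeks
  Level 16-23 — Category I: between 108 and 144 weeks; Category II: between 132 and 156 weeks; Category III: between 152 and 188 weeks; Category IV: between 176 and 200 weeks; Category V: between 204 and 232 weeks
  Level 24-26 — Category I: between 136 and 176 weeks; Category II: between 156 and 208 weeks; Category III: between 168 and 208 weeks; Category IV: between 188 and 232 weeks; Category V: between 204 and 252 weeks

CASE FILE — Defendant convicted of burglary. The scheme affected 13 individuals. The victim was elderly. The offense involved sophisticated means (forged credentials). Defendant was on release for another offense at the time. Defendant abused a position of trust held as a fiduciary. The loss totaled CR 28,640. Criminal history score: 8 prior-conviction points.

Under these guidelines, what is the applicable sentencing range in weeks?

156-208 weeks

Base offense level for burglary: 20.
A1 applies: 20 + 2 = 22.
A2 applies (level before this adjustment is 22 ≥ 21, so +3): 22 + 3 = 25.
A5 applies (level before this adjustment is 25 ≥ 8, so +5): 25 + 5 = 30.
A6 applies: 30 + 2 = 32.
A7 applies: 32 + 2 = 34.
A8 applies: 34 + 1 = 35.
Level 35 exceeds the maximum of 26; capped at 26.
Final offense level: 26.
Criminal history: 8 prior points → Category II (8-9).
Level 26 falls in the 24-26 band.
Grid: Level 24-26 × Category II = 156-208 weeks.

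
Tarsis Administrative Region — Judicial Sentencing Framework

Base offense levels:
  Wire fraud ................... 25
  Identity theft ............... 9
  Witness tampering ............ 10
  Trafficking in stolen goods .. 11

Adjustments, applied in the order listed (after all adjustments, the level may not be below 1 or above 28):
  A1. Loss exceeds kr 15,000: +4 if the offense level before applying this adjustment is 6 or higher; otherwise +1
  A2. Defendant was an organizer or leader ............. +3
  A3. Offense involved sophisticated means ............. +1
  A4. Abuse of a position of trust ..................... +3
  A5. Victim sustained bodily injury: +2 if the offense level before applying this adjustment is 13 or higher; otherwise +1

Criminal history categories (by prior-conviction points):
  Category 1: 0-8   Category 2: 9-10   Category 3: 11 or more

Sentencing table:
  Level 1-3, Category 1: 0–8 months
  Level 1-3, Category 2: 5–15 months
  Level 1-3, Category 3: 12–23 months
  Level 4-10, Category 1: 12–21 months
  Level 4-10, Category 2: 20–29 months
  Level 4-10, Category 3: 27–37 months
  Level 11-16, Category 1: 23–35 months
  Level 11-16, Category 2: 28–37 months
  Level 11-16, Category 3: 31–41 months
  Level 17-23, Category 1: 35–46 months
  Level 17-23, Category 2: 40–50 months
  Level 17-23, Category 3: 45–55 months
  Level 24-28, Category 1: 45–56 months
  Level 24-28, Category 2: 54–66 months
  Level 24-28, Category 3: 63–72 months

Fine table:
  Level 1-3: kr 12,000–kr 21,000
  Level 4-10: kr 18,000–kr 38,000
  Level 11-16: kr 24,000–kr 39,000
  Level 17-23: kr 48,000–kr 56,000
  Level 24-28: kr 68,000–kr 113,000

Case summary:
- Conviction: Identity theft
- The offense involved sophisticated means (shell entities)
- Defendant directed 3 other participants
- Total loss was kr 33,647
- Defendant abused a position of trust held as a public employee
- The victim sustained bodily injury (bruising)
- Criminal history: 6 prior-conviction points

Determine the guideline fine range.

Base offense level for identity theft: 9.
A1 applies (level before this adjustment is 9 ≥ 6, so +4): 9 + 4 = 13.
A2 applies: 13 + 3 = 16.
A3 applies: 16 + 1 = 17.
A4 applies: 17 + 3 = 20.
A5 applies (level before this adjustment is 20 ≥ 13, so +2): 20 + 2 = 22.
Final offense level: 22.
Level 22 falls in the 17-23 band.
Fine table: Level 17-23 → kr 48,000–kr 56,000.

kr 48,000–kr 56,000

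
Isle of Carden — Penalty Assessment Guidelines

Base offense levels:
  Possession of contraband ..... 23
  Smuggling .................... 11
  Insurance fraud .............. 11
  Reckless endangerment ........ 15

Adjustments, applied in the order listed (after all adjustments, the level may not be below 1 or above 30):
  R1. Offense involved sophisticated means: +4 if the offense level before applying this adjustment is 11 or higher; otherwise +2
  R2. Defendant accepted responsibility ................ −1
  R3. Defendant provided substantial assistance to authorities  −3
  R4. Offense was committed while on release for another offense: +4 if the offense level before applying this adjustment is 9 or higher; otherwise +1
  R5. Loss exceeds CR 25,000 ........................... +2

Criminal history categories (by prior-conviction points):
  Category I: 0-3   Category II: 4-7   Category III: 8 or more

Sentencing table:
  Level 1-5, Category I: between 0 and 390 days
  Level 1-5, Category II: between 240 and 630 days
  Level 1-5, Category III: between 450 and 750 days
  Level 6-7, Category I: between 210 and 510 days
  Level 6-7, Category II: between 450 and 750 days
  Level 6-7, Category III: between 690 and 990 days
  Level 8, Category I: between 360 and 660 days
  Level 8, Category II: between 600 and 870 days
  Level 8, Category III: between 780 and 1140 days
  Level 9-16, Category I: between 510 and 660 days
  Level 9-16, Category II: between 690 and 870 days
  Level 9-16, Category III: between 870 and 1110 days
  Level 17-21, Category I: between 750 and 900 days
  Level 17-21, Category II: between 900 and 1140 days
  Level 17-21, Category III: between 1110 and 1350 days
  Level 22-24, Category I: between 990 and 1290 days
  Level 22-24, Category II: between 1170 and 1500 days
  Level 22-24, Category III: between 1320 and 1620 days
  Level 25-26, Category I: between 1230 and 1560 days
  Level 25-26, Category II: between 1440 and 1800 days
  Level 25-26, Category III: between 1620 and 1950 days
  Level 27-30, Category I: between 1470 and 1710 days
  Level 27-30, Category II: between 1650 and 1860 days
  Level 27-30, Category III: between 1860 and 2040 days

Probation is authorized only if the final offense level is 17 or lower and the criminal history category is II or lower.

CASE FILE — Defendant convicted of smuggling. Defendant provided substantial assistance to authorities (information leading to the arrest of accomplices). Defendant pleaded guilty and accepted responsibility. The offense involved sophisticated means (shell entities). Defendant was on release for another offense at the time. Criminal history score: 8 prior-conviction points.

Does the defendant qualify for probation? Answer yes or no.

No

Base offense level for smuggling: 11.
R1 applies (level before this adjustment is 11 ≥ 11, so +4): 11 + 4 = 15.
R2 applies: 15 − 1 = 14.
R3 applies: 14 − 3 = 11.
R4 applies (level before this adjustment is 11 ≥ 9, so +4): 11 + 4 = 15.
R5 does not apply.
Final offense level: 15.
Criminal history: 8 prior points → Category III (8+).
Level 15 falls in the 9-16 band.
Grid: Level 9-16 × Category III = 870-1110 days.
Probation check: level 15 ≤ 17 and category III > II → not eligible.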